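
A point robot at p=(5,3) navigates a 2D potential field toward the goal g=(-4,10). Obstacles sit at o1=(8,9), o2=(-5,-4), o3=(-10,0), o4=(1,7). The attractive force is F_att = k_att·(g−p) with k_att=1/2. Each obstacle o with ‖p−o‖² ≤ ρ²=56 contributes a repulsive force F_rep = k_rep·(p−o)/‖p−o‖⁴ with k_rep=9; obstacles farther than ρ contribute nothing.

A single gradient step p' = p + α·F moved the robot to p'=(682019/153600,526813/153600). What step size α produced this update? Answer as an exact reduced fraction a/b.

α = 1/8

F_att = 1/2·(g−p) = 1/2·(-9,7) = (-4.5000,3.5000)
o1: d²=45 ≤ ρ²=56; F_rep = 9·(-3,-6)/45² = (-0.0133,-0.0267)
o2: d²=149 > ρ²=56 → inactive
o3: d²=234 > ρ²=56 → inactive
o4: d²=32 ≤ ρ²=56; F_rep = 9·(4,-4)/32² = (0.0352,-0.0352)
F = F_att + ΣF_rep = (-4.4782,3.4382)
Δp = p'−p = (-0.5598,0.4298); α = Δx/Fx = (-85981/153600) / (-85981/19200) = 1/8
check: Δy/Fy = (66013/153600) / (66013/19200) = 1/8 ✓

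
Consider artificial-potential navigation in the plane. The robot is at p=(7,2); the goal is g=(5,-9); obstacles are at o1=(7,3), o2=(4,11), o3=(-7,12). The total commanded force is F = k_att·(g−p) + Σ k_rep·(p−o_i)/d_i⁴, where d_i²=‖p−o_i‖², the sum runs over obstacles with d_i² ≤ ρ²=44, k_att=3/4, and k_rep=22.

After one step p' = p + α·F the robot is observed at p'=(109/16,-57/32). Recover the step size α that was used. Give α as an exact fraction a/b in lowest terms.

F_att = 3/4·(g−p) = 3/4·(-2,-11) = (-1.5000,-8.2500)
o1: d²=1 ≤ ρ²=44; F_rep = 22·(0,-1)/1² = (0.0000,-22.0000)
o2: d²=90 > ρ²=44 → inactive
o3: d²=296 > ρ²=44 → inactive
F = F_att + ΣF_rep = (-1.5000,-30.2500)
Δp = p'−p = (-0.1875,-3.7812); α = Δx/Fx = (-3/16) / (-3/2) = 1/8
check: Δy/Fy = (-121/32) / (-121/4) = 1/8 ✓

α = 1/8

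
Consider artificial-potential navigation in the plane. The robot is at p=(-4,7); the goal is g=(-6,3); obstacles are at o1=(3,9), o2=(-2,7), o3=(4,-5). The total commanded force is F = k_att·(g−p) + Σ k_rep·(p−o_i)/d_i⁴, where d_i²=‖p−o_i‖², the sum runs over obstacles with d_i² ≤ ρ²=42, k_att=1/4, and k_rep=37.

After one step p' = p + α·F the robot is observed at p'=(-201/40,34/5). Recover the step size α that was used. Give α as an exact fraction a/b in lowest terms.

α = 1/5

F_att = 1/4·(g−p) = 1/4·(-2,-4) = (-0.5000,-1.0000)
o1: d²=53 > ρ²=42 → inactive
o2: d²=4 ≤ ρ²=42; F_rep = 37·(-2,0)/4² = (-4.6250,0.0000)
o3: d²=208 > ρ²=42 → inactive
F = F_att + ΣF_rep = (-5.1250,-1.0000)
Δp = p'−p = (-1.0250,-0.2000); α = Δx/Fx = (-41/40) / (-41/8) = 1/5
check: Δy/Fy = (-1/5) / (-1) = 1/5 ✓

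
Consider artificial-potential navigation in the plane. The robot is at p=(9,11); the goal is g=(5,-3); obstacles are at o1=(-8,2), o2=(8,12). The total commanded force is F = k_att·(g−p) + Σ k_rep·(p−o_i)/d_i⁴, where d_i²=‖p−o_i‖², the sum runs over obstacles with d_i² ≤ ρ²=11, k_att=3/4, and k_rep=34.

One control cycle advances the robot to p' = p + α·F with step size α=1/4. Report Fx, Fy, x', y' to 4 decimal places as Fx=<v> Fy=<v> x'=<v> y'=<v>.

Fx=5.5000 Fy=-19.0000 x'=10.3750 y'=6.2500

F_att = 3/4·(g−p) = 3/4·(-4,-14) = (-3.0000,-10.5000)
o1: d²=370 > ρ²=11 → inactive
o2: d²=2 ≤ ρ²=11; F_rep = 34·(1,-1)/2² = (8.5000,-8.5000)
F = F_att + ΣF_rep = (5.5000,-19.0000)
p' = p + 1/4·F = (10.3750,6.2500)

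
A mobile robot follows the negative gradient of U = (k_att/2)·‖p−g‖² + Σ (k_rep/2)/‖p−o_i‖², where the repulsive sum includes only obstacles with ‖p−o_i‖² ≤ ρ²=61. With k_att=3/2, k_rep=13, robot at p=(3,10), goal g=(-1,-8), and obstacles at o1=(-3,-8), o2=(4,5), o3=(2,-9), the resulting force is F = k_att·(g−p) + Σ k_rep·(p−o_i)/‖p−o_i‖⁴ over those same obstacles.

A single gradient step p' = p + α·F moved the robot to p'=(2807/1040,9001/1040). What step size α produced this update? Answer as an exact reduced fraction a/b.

α = 1/20

F_att = 3/2·(g−p) = 3/2·(-4,-18) = (-6.0000,-27.0000)
o1: d²=360 > ρ²=61 → inactive
o2: d²=26 ≤ ρ²=61; F_rep = 13·(-1,5)/26² = (-0.0192,0.0962)
o3: d²=362 > ρ²=61 → inactive
F = F_att + ΣF_rep = (-6.0192,-26.9038)
Δp = p'−p = (-0.3010,-1.3452); α = Δx/Fx = (-313/1040) / (-313/52) = 1/20
check: Δy/Fy = (-1399/1040) / (-1399/52) = 1/20 ✓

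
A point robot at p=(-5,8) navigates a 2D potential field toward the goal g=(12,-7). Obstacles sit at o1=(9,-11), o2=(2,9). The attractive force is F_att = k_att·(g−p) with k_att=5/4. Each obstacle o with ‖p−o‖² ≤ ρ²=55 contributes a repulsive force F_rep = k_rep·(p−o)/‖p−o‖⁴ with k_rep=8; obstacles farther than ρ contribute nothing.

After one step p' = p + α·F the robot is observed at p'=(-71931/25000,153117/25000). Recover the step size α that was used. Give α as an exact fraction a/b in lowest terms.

α = 1/10

F_att = 5/4·(g−p) = 5/4·(17,-15) = (21.2500,-18.7500)
o1: d²=557 > ρ²=55 → inactive
o2: d²=50 ≤ ρ²=55; F_rep = 8·(-7,-1)/50² = (-0.0224,-0.0032)
F = F_att + ΣF_rep = (21.2276,-18.7532)
Δp = p'−p = (2.1228,-1.8753); α = Δx/Fx = (53069/25000) / (53069/2500) = 1/10
check: Δy/Fy = (-46883/25000) / (-46883/2500) = 1/10 ✓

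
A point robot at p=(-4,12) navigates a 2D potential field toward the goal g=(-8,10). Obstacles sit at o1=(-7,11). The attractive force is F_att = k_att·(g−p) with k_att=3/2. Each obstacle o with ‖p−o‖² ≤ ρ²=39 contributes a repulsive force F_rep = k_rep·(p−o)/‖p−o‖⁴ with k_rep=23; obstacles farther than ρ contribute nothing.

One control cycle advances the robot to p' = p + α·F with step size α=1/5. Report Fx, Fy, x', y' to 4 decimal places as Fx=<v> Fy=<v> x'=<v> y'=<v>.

Fx=-5.3100 Fy=-2.7700 x'=-5.0620 y'=11.4460

F_att = 3/2·(g−p) = 3/2·(-4,-2) = (-6.0000,-3.0000)
o1: d²=10 ≤ ρ²=39; F_rep = 23·(3,1)/10² = (0.6900,0.2300)
F = F_att + ΣF_rep = (-5.3100,-2.7700)
p' = p + 1/5·F = (-5.0620,11.4460)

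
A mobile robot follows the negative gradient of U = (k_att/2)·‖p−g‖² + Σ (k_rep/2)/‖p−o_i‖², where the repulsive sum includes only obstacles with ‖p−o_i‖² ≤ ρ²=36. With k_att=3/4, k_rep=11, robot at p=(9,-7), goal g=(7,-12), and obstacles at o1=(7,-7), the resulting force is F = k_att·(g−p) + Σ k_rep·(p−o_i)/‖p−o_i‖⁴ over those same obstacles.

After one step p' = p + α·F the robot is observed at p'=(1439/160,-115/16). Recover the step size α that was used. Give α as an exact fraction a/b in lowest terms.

F_att = 3/4·(g−p) = 3/4·(-2,-5) = (-1.5000,-3.7500)
o1: d²=4 ≤ ρ²=36; F_rep = 11·(2,0)/4² = (1.3750,0.0000)
F = F_att + ΣF_rep = (-0.1250,-3.7500)
Δp = p'−p = (-0.0063,-0.1875); α = Δx/Fx = (-1/160) / (-1/8) = 1/20
check: Δy/Fy = (-3/16) / (-15/4) = 1/20 ✓

α = 1/20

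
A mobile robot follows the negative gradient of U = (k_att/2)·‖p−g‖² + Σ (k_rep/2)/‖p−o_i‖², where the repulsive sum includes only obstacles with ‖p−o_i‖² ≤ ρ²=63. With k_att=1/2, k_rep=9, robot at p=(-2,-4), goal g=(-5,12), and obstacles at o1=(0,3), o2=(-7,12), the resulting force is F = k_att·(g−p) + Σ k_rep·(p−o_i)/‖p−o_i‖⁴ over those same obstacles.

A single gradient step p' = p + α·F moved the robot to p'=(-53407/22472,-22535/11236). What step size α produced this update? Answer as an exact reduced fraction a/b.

α = 1/4

F_att = 1/2·(g−p) = 1/2·(-3,16) = (-1.5000,8.0000)
o1: d²=53 ≤ ρ²=63; F_rep = 9·(-2,-7)/53² = (-0.0064,-0.0224)
o2: d²=281 > ρ²=63 → inactive
F = F_att + ΣF_rep = (-1.5064,7.9776)
Δp = p'−p = (-0.3766,1.9944); α = Δx/Fx = (-8463/22472) / (-8463/5618) = 1/4
check: Δy/Fy = (22409/11236) / (22409/2809) = 1/4 ✓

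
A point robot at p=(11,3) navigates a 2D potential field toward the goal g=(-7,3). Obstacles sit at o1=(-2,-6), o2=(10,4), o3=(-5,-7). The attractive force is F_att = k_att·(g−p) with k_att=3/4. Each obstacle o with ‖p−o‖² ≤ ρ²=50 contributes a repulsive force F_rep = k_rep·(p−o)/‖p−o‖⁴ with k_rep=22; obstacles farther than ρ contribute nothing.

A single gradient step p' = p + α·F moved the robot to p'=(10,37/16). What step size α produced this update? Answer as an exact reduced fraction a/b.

F_att = 3/4·(g−p) = 3/4·(-18,0) = (-13.5000,0.0000)
o1: d²=250 > ρ²=50 → inactive
o2: d²=2 ≤ ρ²=50; F_rep = 22·(1,-1)/2² = (5.5000,-5.5000)
o3: d²=356 > ρ²=50 → inactive
F = F_att + ΣF_rep = (-8.0000,-5.5000)
Δp = p'−p = (-1.0000,-0.6875); α = Δx/Fx = (-1) / (-8) = 1/8
check: Δy/Fy = (-11/16) / (-11/2) = 1/8 ✓

α = 1/8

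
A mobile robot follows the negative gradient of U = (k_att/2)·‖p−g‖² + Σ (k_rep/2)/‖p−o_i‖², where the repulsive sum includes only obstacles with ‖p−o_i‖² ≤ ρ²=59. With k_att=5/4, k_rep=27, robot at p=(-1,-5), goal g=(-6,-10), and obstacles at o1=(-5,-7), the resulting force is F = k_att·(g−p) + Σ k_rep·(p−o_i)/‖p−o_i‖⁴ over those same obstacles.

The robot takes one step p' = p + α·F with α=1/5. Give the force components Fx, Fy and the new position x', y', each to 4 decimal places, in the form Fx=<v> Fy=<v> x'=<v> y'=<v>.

F_att = 5/4·(g−p) = 5/4·(-5,-5) = (-6.2500,-6.2500)
o1: d²=20 ≤ ρ²=59; F_rep = 27·(4,2)/20² = (0.2700,0.1350)
F = F_att + ΣF_rep = (-5.9800,-6.1150)
p' = p + 1/5·F = (-2.1960,-6.2230)

Fx=-5.9800 Fy=-6.1150 x'=-2.1960 y'=-6.2230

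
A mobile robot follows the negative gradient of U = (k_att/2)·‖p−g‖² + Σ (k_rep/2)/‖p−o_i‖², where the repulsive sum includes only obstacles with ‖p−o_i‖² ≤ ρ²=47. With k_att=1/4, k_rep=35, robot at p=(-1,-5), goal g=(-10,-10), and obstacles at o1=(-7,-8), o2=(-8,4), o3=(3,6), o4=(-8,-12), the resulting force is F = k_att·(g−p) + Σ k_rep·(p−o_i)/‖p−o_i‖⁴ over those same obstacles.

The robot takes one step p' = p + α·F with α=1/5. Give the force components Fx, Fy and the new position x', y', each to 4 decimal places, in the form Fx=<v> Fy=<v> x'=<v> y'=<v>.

F_att = 1/4·(g−p) = 1/4·(-9,-5) = (-2.2500,-1.2500)
o1: d²=45 ≤ ρ²=47; F_rep = 35·(6,3)/45² = (0.1037,0.0519)
o2: d²=130 > ρ²=47 → inactive
o3: d²=137 > ρ²=47 → inactive
o4: d²=98 > ρ²=47 → inactive
F = F_att + ΣF_rep = (-2.1463,-1.1981)
p' = p + 1/5·F = (-1.4293,-5.2396)

Fx=-2.1463 Fy=-1.1981 x'=-1.4293 y'=-5.2396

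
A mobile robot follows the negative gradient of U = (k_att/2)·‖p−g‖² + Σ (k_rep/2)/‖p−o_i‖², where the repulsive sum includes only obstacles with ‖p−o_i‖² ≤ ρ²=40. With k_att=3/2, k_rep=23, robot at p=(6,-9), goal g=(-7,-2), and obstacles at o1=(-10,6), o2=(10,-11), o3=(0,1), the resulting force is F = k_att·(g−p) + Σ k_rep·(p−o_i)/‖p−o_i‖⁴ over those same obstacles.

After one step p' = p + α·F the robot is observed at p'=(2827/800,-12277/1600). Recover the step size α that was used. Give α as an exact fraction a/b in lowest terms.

α = 1/8

F_att = 3/2·(g−p) = 3/2·(-13,7) = (-19.5000,10.5000)
o1: d²=481 > ρ²=40 → inactive
o2: d²=20 ≤ ρ²=40; F_rep = 23·(-4,2)/20² = (-0.2300,0.1150)
o3: d²=136 > ρ²=40 → inactive
F = F_att + ΣF_rep = (-19.7300,10.6150)
Δp = p'−p = (-2.4663,1.3269); α = Δx/Fx = (-1973/800) / (-1973/100) = 1/8
check: Δy/Fy = (2123/1600) / (2123/200) = 1/8 ✓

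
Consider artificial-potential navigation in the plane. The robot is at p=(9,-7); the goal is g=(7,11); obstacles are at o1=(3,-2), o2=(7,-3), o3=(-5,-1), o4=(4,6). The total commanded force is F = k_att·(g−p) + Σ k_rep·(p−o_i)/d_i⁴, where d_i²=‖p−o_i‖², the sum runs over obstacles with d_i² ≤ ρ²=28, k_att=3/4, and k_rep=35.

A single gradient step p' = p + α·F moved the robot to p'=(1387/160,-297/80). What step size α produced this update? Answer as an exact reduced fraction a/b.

F_att = 3/4·(g−p) = 3/4·(-2,18) = (-1.5000,13.5000)
o1: d²=61 > ρ²=28 → inactive
o2: d²=20 ≤ ρ²=28; F_rep = 35·(2,-4)/20² = (0.1750,-0.3500)
o3: d²=232 > ρ²=28 → inactive
o4: d²=194 > ρ²=28 → inactive
F = F_att + ΣF_rep = (-1.3250,13.1500)
Δp = p'−p = (-0.3312,3.2875); α = Δx/Fx = (-53/160) / (-53/40) = 1/4
check: Δy/Fy = (263/80) / (263/20) = 1/4 ✓

α = 1/4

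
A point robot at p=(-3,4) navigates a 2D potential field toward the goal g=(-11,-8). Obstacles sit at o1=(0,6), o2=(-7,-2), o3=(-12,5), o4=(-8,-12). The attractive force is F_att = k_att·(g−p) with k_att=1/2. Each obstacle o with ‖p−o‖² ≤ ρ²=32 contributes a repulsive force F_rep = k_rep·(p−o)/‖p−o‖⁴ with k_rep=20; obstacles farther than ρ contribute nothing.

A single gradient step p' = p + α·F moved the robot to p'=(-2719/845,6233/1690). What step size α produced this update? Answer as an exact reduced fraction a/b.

F_att = 1/2·(g−p) = 1/2·(-8,-12) = (-4.0000,-6.0000)
o1: d²=13 ≤ ρ²=32; F_rep = 20·(-3,-2)/13² = (-0.3550,-0.2367)
o2: d²=52 > ρ²=32 → inactive
o3: d²=82 > ρ²=32 → inactive
o4: d²=281 > ρ²=32 → inactive
F = F_att + ΣF_rep = (-4.3550,-6.2367)
Δp = p'−p = (-0.2178,-0.3118); α = Δx/Fx = (-184/845) / (-736/169) = 1/20
check: Δy/Fy = (-527/1690) / (-1054/169) = 1/20 ✓

α = 1/20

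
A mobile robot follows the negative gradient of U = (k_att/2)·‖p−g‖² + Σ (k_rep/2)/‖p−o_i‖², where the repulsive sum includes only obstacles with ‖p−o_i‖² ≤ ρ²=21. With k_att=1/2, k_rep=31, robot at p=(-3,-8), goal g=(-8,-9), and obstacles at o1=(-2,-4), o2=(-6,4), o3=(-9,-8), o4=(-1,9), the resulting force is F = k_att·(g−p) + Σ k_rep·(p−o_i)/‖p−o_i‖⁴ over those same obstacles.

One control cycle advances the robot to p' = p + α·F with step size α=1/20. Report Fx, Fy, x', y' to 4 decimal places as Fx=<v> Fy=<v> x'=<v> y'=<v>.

Fx=-2.6073 Fy=-0.9291 x'=-3.1304 y'=-8.0465

F_att = 1/2·(g−p) = 1/2·(-5,-1) = (-2.5000,-0.5000)
o1: d²=17 ≤ ρ²=21; F_rep = 31·(-1,-4)/17² = (-0.1073,-0.4291)
o2: d²=153 > ρ²=21 → inactive
o3: d²=36 > ρ²=21 → inactive
o4: d²=293 > ρ²=21 → inactive
F = F_att + ΣF_rep = (-2.6073,-0.9291)
p' = p + 1/20·F = (-3.1304,-8.0465)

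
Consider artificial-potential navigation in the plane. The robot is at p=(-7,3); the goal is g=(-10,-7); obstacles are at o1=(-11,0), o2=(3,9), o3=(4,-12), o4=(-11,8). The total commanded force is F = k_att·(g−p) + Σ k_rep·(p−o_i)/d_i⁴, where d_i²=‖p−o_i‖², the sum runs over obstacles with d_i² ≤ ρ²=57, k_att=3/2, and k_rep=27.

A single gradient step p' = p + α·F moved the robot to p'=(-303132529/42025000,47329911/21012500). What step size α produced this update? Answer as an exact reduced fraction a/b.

α = 1/20

F_att = 3/2·(g−p) = 3/2·(-3,-10) = (-4.5000,-15.0000)
o1: d²=25 ≤ ρ²=57; F_rep = 27·(4,3)/25² = (0.1728,0.1296)
o2: d²=136 > ρ²=57 → inactive
o3: d²=346 > ρ²=57 → inactive
o4: d²=41 ≤ ρ²=57; F_rep = 27·(4,-5)/41² = (0.0642,-0.0803)
F = F_att + ΣF_rep = (-4.2630,-14.9507)
Δp = p'−p = (-0.2131,-0.7475); α = Δx/Fx = (-8957529/42025000) / (-8957529/2101250) = 1/20
check: Δy/Fy = (-15707589/21012500) / (-15707589/1050625) = 1/20 ✓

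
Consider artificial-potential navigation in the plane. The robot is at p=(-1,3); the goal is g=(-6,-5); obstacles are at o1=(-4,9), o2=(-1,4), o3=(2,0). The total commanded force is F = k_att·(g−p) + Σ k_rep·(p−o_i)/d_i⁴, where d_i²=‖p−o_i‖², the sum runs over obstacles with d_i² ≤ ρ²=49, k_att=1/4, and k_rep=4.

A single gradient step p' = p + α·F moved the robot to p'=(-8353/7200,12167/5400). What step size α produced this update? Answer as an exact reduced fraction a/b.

α = 1/8

F_att = 1/4·(g−p) = 1/4·(-5,-8) = (-1.2500,-2.0000)
o1: d²=45 ≤ ρ²=49; F_rep = 4·(3,-6)/45² = (0.0059,-0.0119)
o2: d²=1 ≤ ρ²=49; F_rep = 4·(0,-1)/1² = (0.0000,-4.0000)
o3: d²=18 ≤ ρ²=49; F_rep = 4·(-3,3)/18² = (-0.0370,0.0370)
F = F_att + ΣF_rep = (-1.2811,-5.9748)
Δp = p'−p = (-0.1601,-0.7469); α = Δx/Fx = (-1153/7200) / (-1153/900) = 1/8
check: Δy/Fy = (-4033/5400) / (-4033/675) = 1/8 ✓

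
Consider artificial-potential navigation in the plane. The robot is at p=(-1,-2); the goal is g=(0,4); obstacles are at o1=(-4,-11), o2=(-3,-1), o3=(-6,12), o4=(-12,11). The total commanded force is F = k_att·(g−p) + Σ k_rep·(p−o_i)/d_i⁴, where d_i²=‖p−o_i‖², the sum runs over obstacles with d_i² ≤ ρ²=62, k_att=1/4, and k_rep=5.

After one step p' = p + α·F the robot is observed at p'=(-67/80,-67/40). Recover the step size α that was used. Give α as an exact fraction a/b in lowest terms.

α = 1/4

F_att = 1/4·(g−p) = 1/4·(1,6) = (0.2500,1.5000)
o1: d²=90 > ρ²=62 → inactive
o2: d²=5 ≤ ρ²=62; F_rep = 5·(2,-1)/5² = (0.4000,-0.2000)
o3: d²=221 > ρ²=62 → inactive
o4: d²=290 > ρ²=62 → inactive
F = F_att + ΣF_rep = (0.6500,1.3000)
Δp = p'−p = (0.1625,0.3250); α = Δx/Fx = (13/80) / (13/20) = 1/4
check: Δy/Fy = (13/40) / (13/10) = 1/4 ✓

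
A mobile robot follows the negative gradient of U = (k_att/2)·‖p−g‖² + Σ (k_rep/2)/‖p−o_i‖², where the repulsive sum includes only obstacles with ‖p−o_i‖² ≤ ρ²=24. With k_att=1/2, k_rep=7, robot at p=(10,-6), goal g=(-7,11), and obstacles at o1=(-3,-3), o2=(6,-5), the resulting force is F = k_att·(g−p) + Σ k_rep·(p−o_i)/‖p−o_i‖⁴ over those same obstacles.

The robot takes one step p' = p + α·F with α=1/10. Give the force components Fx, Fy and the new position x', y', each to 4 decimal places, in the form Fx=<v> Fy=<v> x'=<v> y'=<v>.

Fx=-8.4031 Fy=8.4758 x'=9.1597 y'=-5.1524

F_att = 1/2·(g−p) = 1/2·(-17,17) = (-8.5000,8.5000)
o1: d²=178 > ρ²=24 → inactive
o2: d²=17 ≤ ρ²=24; F_rep = 7·(4,-1)/17² = (0.0969,-0.0242)
F = F_att + ΣF_rep = (-8.4031,8.4758)
p' = p + 1/10·F = (9.1597,-5.1524)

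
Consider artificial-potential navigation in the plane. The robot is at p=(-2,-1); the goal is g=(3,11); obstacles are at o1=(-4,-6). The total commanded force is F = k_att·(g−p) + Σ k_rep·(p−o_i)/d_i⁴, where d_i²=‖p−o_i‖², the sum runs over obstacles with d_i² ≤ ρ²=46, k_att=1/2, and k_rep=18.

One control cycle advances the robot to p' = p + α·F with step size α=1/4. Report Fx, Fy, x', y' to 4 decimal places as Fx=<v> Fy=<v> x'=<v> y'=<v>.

F_att = 1/2·(g−p) = 1/2·(5,12) = (2.5000,6.0000)
o1: d²=29 ≤ ρ²=46; F_rep = 18·(2,5)/29² = (0.0428,0.1070)
F = F_att + ΣF_rep = (2.5428,6.1070)
p' = p + 1/4·F = (-1.3643,0.5268)

Fx=2.5428 Fy=6.1070 x'=-1.3643 y'=0.5268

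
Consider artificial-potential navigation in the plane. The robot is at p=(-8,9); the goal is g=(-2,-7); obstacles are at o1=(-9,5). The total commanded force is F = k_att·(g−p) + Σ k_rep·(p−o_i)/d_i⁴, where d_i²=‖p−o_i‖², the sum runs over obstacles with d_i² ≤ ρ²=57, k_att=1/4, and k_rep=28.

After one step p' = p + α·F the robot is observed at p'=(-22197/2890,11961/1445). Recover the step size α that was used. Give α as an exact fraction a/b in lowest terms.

α = 1/5

F_att = 1/4·(g−p) = 1/4·(6,-16) = (1.5000,-4.0000)
o1: d²=17 ≤ ρ²=57; F_rep = 28·(1,4)/17² = (0.0969,0.3875)
F = F_att + ΣF_rep = (1.5969,-3.6125)
Δp = p'−p = (0.3194,-0.7225); α = Δx/Fx = (923/2890) / (923/578) = 1/5
check: Δy/Fy = (-1044/1445) / (-1044/289) = 1/5 ✓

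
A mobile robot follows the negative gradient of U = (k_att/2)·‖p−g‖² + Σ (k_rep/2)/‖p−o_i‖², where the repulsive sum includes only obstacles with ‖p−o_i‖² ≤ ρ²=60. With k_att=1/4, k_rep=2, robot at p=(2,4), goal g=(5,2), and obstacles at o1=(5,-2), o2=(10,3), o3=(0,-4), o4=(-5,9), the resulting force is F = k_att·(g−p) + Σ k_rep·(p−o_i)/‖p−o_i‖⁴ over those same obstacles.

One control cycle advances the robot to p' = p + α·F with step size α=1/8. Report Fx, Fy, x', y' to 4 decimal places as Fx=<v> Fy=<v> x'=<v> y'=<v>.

F_att = 1/4·(g−p) = 1/4·(3,-2) = (0.7500,-0.5000)
o1: d²=45 ≤ ρ²=60; F_rep = 2·(-3,6)/45² = (-0.0030,0.0059)
o2: d²=65 > ρ²=60 → inactive
o3: d²=68 > ρ²=60 → inactive
o4: d²=74 > ρ²=60 → inactive
F = F_att + ΣF_rep = (0.7470,-0.4941)
p' = p + 1/8·F = (2.0934,3.9382)

Fx=0.7470 Fy=-0.4941 x'=2.0934 y'=3.9382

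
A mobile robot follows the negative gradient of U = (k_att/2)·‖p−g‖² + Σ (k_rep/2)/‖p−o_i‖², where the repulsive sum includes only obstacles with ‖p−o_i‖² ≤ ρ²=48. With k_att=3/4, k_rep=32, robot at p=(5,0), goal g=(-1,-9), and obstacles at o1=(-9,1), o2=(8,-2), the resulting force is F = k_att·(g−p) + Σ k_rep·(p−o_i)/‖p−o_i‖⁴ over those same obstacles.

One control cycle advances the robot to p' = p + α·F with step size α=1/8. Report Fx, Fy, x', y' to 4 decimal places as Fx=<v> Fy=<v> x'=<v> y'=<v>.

Fx=-5.0680 Fy=-6.3713 x'=4.3665 y'=-0.7964

F_att = 3/4·(g−p) = 3/4·(-6,-9) = (-4.5000,-6.7500)
o1: d²=197 > ρ²=48 → inactive
o2: d²=13 ≤ ρ²=48; F_rep = 32·(-3,2)/13² = (-0.5680,0.3787)
F = F_att + ΣF_rep = (-5.0680,-6.3713)
p' = p + 1/8·F = (4.3665,-0.7964)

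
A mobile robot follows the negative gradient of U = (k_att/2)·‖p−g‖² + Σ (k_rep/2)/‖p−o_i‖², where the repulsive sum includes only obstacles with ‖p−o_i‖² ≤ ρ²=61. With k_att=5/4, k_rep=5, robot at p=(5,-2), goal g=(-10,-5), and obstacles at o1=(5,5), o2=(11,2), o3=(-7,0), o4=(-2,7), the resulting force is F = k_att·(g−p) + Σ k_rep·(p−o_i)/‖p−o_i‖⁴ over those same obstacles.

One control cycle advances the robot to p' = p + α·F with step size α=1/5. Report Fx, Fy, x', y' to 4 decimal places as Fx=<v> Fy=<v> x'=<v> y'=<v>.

F_att = 5/4·(g−p) = 5/4·(-15,-3) = (-18.7500,-3.7500)
o1: d²=49 ≤ ρ²=61; F_rep = 5·(0,-7)/49² = (0.0000,-0.0146)
o2: d²=52 ≤ ρ²=61; F_rep = 5·(-6,-4)/52² = (-0.0111,-0.0074)
o3: d²=148 > ρ²=61 → inactive
o4: d²=130 > ρ²=61 → inactive
F = F_att + ΣF_rep = (-18.7611,-3.7720)
p' = p + 1/5·F = (1.2478,-2.7544)

Fx=-18.7611 Fy=-3.7720 x'=1.2478 y'=-2.7544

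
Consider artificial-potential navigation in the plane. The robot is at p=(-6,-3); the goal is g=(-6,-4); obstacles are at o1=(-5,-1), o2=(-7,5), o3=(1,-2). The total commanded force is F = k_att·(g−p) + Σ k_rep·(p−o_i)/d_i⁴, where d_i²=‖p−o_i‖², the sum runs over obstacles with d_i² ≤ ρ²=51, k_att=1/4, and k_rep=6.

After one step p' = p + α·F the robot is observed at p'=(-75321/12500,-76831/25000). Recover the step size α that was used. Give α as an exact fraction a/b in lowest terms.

α = 1/10

F_att = 1/4·(g−p) = 1/4·(0,-1) = (0.0000,-0.2500)
o1: d²=5 ≤ ρ²=51; F_rep = 6·(-1,-2)/5² = (-0.2400,-0.4800)
o2: d²=65 > ρ²=51 → inactive
o3: d²=50 ≤ ρ²=51; F_rep = 6·(-7,-1)/50² = (-0.0168,-0.0024)
F = F_att + ΣF_rep = (-0.2568,-0.7324)
Δp = p'−p = (-0.0257,-0.0732); α = Δx/Fx = (-321/12500) / (-321/1250) = 1/10
check: Δy/Fy = (-1831/25000) / (-1831/2500) = 1/10 ✓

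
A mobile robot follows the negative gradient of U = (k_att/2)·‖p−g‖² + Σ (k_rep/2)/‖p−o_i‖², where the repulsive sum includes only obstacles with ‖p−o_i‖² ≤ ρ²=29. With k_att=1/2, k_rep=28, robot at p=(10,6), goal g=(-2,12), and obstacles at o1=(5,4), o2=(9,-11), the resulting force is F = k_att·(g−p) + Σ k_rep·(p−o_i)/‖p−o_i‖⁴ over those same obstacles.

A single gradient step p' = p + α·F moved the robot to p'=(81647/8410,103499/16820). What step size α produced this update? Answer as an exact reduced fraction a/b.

F_att = 1/2·(g−p) = 1/2·(-12,6) = (-6.0000,3.0000)
o1: d²=29 ≤ ρ²=29; F_rep = 28·(5,2)/29² = (0.1665,0.0666)
o2: d²=290 > ρ²=29 → inactive
F = F_att + ΣF_rep = (-5.8335,3.0666)
Δp = p'−p = (-0.2917,0.1533); α = Δx/Fx = (-2453/8410) / (-4906/841) = 1/20
check: Δy/Fy = (2579/16820) / (2579/841) = 1/20 ✓

α = 1/20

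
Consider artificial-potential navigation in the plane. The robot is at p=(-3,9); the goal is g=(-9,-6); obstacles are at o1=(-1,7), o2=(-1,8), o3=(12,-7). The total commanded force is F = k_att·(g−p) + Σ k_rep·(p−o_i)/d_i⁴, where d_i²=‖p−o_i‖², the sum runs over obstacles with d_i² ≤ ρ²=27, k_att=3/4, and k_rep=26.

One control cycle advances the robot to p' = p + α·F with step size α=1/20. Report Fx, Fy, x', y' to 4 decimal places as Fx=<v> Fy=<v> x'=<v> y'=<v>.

F_att = 3/4·(g−p) = 3/4·(-6,-15) = (-4.5000,-11.2500)
o1: d²=8 ≤ ρ²=27; F_rep = 26·(-2,2)/8² = (-0.8125,0.8125)
o2: d²=5 ≤ ρ²=27; F_rep = 26·(-2,1)/5² = (-2.0800,1.0400)
o3: d²=481 > ρ²=27 → inactive
F = F_att + ΣF_rep = (-7.3925,-9.3975)
p' = p + 1/20·F = (-3.3696,8.5301)

Fx=-7.3925 Fy=-9.3975 x'=-3.3696 y'=8.5301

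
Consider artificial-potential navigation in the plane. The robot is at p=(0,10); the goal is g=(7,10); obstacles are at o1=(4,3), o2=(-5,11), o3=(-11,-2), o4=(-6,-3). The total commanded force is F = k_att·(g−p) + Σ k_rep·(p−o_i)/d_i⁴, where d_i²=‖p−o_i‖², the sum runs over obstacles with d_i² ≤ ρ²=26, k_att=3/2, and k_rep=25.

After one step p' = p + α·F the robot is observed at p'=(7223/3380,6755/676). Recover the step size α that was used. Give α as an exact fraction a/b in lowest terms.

α = 1/5

F_att = 3/2·(g−p) = 3/2·(7,0) = (10.5000,0.0000)
o1: d²=65 > ρ²=26 → inactive
o2: d²=26 ≤ ρ²=26; F_rep = 25·(5,-1)/26² = (0.1849,-0.0370)
o3: d²=265 > ρ²=26 → inactive
o4: d²=205 > ρ²=26 → inactive
F = F_att + ΣF_rep = (10.6849,-0.0370)
Δp = p'−p = (2.1370,-0.0074); α = Δx/Fx = (7223/3380) / (7223/676) = 1/5
check: Δy/Fy = (-5/676) / (-25/676) = 1/5 ✓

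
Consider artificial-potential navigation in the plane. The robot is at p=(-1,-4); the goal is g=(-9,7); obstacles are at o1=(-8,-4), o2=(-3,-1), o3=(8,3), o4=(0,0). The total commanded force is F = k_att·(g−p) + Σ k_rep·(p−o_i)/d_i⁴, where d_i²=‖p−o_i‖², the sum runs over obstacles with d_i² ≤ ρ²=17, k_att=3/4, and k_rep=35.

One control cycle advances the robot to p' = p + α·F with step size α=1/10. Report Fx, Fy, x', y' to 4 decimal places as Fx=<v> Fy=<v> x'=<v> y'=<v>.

Fx=-5.7069 Fy=7.1443 x'=-1.5707 y'=-3.2856

F_att = 3/4·(g−p) = 3/4·(-8,11) = (-6.0000,8.2500)
o1: d²=49 > ρ²=17 → inactive
o2: d²=13 ≤ ρ²=17; F_rep = 35·(2,-3)/13² = (0.4142,-0.6213)
o3: d²=130 > ρ²=17 → inactive
o4: d²=17 ≤ ρ²=17; F_rep = 35·(-1,-4)/17² = (-0.1211,-0.4844)
F = F_att + ΣF_rep = (-5.7069,7.1443)
p' = p + 1/10·F = (-1.5707,-3.2856)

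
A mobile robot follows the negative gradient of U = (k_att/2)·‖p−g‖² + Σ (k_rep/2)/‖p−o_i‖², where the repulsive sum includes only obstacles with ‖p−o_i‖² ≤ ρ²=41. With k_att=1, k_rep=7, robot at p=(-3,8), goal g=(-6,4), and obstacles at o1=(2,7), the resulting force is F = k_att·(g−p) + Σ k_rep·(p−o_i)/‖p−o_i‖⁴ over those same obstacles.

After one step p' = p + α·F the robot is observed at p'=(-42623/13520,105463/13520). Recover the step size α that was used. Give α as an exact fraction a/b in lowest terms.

α = 1/20

F_att = 1·(g−p) = 1·(-3,-4) = (-3.0000,-4.0000)
o1: d²=26 ≤ ρ²=41; F_rep = 7·(-5,1)/26² = (-0.0518,0.0104)
F = F_att + ΣF_rep = (-3.0518,-3.9896)
Δp = p'−p = (-0.1526,-0.1995); α = Δx/Fx = (-2063/13520) / (-2063/676) = 1/20
check: Δy/Fy = (-2697/13520) / (-2697/676) = 1/20 ✓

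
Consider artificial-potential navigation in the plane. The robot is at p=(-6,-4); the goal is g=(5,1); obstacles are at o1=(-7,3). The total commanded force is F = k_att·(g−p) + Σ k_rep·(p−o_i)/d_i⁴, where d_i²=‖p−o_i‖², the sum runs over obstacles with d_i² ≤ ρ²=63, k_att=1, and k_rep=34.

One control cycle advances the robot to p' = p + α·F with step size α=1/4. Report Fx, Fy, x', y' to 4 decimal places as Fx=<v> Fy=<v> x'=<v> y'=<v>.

Fx=11.0136 Fy=4.9048 x'=-3.2466 y'=-2.7738

F_att = 1·(g−p) = 1·(11,5) = (11.0000,5.0000)
o1: d²=50 ≤ ρ²=63; F_rep = 34·(1,-7)/50² = (0.0136,-0.0952)
F = F_att + ΣF_rep = (11.0136,4.9048)
p' = p + 1/4·F = (-3.2466,-2.7738)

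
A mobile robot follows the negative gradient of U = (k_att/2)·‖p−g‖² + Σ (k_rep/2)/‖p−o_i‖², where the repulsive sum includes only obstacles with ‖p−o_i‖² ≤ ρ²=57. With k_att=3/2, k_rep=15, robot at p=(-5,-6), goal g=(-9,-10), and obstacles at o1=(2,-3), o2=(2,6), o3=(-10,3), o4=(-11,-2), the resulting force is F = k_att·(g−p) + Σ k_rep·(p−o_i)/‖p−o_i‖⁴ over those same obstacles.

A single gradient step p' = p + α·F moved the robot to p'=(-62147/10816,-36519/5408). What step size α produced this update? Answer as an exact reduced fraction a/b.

α = 1/8

F_att = 3/2·(g−p) = 3/2·(-4,-4) = (-6.0000,-6.0000)
o1: d²=58 > ρ²=57 → inactive
o2: d²=193 > ρ²=57 → inactive
o3: d²=106 > ρ²=57 → inactive
o4: d²=52 ≤ ρ²=57; F_rep = 15·(6,-4)/52² = (0.0333,-0.0222)
F = F_att + ΣF_rep = (-5.9667,-6.0222)
Δp = p'−p = (-0.7458,-0.7528); α = Δx/Fx = (-8067/10816) / (-8067/1352) = 1/8
check: Δy/Fy = (-4071/5408) / (-4071/676) = 1/8 ✓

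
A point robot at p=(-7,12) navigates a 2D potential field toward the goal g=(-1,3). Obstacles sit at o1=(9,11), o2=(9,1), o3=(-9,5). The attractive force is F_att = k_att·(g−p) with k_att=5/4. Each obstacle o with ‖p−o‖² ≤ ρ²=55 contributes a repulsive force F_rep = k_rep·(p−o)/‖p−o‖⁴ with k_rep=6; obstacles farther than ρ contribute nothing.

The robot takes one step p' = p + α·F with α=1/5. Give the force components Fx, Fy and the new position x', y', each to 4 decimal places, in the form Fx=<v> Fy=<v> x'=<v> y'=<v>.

F_att = 5/4·(g−p) = 5/4·(6,-9) = (7.5000,-11.2500)
o1: d²=257 > ρ²=55 → inactive
o2: d²=377 > ρ²=55 → inactive
o3: d²=53 ≤ ρ²=55; F_rep = 6·(2,7)/53² = (0.0043,0.0150)
F = F_att + ΣF_rep = (7.5043,-11.2350)
p' = p + 1/5·F = (-5.4991,9.7530)

Fx=7.5043 Fy=-11.2350 x'=-5.4991 y'=9.7530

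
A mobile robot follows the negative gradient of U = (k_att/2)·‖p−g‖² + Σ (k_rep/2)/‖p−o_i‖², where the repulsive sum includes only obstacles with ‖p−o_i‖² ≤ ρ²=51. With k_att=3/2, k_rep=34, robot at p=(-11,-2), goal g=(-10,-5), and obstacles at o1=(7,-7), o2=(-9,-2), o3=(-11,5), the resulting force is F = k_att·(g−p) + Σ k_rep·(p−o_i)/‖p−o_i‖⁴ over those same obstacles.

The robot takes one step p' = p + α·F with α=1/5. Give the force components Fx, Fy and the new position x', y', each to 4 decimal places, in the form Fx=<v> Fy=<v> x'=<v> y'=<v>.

Fx=-2.7500 Fy=-4.5991 x'=-11.5500 y'=-2.9198

F_att = 3/2·(g−p) = 3/2·(1,-3) = (1.5000,-4.5000)
o1: d²=349 > ρ²=51 → inactive
o2: d²=4 ≤ ρ²=51; F_rep = 34·(-2,0)/4² = (-4.2500,0.0000)
o3: d²=49 ≤ ρ²=51; F_rep = 34·(0,-7)/49² = (0.0000,-0.0991)
F = F_att + ΣF_rep = (-2.7500,-4.5991)
p' = p + 1/5·F = (-11.5500,-2.9198)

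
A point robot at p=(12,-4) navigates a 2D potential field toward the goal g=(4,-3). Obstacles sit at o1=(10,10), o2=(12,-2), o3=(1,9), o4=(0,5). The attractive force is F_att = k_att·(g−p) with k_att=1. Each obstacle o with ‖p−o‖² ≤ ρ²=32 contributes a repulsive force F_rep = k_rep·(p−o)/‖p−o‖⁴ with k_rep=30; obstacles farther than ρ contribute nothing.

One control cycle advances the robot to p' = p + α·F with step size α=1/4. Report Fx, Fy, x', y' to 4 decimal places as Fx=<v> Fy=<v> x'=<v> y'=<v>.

Fx=-8.0000 Fy=-2.7500 x'=10.0000 y'=-4.6875

F_att = 1·(g−p) = 1·(-8,1) = (-8.0000,1.0000)
o1: d²=200 > ρ²=32 → inactive
o2: d²=4 ≤ ρ²=32; F_rep = 30·(0,-2)/4² = (0.0000,-3.7500)
o3: d²=290 > ρ²=32 → inactive
o4: d²=225 > ρ²=32 → inactive
F = F_att + ΣF_rep = (-8.0000,-2.7500)
p' = p + 1/4·F = (10.0000,-4.6875)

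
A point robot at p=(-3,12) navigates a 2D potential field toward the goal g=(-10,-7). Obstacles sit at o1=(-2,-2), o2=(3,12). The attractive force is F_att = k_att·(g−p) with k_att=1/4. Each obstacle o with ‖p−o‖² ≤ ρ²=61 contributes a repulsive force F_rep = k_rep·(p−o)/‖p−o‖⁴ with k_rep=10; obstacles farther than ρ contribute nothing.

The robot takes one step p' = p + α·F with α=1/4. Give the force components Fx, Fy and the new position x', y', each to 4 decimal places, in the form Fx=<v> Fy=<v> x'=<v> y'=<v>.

Fx=-1.7963 Fy=-4.7500 x'=-3.4491 y'=10.8125

F_att = 1/4·(g−p) = 1/4·(-7,-19) = (-1.7500,-4.7500)
o1: d²=197 > ρ²=61 → inactive
o2: d²=36 ≤ ρ²=61; F_rep = 10·(-6,0)/36² = (-0.0463,0.0000)
F = F_att + ΣF_rep = (-1.7963,-4.7500)
p' = p + 1/4·F = (-3.4491,10.8125)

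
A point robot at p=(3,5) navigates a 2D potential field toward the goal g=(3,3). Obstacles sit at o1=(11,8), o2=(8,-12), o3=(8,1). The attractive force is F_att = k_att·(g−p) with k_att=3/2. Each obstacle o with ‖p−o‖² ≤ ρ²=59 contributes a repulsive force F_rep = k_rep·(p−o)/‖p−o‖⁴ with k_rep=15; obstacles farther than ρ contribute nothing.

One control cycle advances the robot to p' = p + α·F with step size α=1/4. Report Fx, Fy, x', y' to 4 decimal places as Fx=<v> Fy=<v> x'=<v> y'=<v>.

F_att = 3/2·(g−p) = 3/2·(0,-2) = (0.0000,-3.0000)
o1: d²=73 > ρ²=59 → inactive
o2: d²=314 > ρ²=59 → inactive
o3: d²=41 ≤ ρ²=59; F_rep = 15·(-5,4)/41² = (-0.0446,0.0357)
F = F_att + ΣF_rep = (-0.0446,-2.9643)
p' = p + 1/4·F = (2.9888,4.2589)

Fx=-0.0446 Fy=-2.9643 x'=2.9888 y'=4.2589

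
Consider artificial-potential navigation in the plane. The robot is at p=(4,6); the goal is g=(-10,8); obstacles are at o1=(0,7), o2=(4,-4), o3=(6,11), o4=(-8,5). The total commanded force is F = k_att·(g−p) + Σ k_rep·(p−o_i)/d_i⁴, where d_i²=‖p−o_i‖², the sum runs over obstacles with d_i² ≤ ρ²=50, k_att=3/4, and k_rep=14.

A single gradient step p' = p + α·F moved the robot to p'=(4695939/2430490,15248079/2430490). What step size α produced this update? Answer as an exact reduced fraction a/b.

F_att = 3/4·(g−p) = 3/4·(-14,2) = (-10.5000,1.5000)
o1: d²=17 ≤ ρ²=50; F_rep = 14·(4,-1)/17² = (0.1938,-0.0484)
o2: d²=100 > ρ²=50 → inactive
o3: d²=29 ≤ ρ²=50; F_rep = 14·(-2,-5)/29² = (-0.0333,-0.0832)
o4: d²=145 > ρ²=50 → inactive
F = F_att + ΣF_rep = (-10.3395,1.3683)
Δp = p'−p = (-2.0679,0.2737); α = Δx/Fx = (-5026021/2430490) / (-5026021/486098) = 1/5
check: Δy/Fy = (665139/2430490) / (665139/486098) = 1/5 ✓

α = 1/5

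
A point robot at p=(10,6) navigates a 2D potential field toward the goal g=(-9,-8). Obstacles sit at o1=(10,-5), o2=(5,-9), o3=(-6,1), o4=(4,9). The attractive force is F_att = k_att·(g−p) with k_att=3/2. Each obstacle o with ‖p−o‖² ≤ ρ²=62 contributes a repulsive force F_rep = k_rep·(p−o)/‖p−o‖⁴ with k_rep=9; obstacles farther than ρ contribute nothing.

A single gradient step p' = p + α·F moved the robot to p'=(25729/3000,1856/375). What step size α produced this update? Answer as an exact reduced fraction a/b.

F_att = 3/2·(g−p) = 3/2·(-19,-14) = (-28.5000,-21.0000)
o1: d²=121 > ρ²=62 → inactive
o2: d²=250 > ρ²=62 → inactive
o3: d²=281 > ρ²=62 → inactive
o4: d²=45 ≤ ρ²=62; F_rep = 9·(6,-3)/45² = (0.0267,-0.0133)
F = F_att + ΣF_rep = (-28.4733,-21.0133)
Δp = p'−p = (-1.4237,-1.0507); α = Δx/Fx = (-4271/3000) / (-4271/150) = 1/20
check: Δy/Fy = (-394/375) / (-1576/75) = 1/20 ✓

α = 1/20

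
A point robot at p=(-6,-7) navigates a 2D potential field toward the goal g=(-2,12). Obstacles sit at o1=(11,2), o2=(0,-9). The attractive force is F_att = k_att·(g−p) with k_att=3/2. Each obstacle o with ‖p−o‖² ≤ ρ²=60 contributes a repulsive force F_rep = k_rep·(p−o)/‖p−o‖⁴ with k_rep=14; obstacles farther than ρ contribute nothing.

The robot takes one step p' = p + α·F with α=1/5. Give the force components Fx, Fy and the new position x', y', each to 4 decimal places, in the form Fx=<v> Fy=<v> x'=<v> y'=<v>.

Fx=5.9475 Fy=28.5175 x'=-4.8105 y'=-1.2965

F_att = 3/2·(g−p) = 3/2·(4,19) = (6.0000,28.5000)
o1: d²=370 > ρ²=60 → inactive
o2: d²=40 ≤ ρ²=60; F_rep = 14·(-6,2)/40² = (-0.0525,0.0175)
F = F_att + ΣF_rep = (5.9475,28.5175)
p' = p + 1/5·F = (-4.8105,-1.2965)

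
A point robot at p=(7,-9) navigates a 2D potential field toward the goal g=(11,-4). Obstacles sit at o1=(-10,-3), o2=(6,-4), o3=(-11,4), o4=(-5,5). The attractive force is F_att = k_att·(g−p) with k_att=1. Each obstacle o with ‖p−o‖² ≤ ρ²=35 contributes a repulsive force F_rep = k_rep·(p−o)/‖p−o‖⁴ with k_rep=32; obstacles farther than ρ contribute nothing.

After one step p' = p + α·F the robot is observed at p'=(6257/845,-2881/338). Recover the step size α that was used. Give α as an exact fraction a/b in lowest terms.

α = 1/10

F_att = 1·(g−p) = 1·(4,5) = (4.0000,5.0000)
o1: d²=325 > ρ²=35 → inactive
o2: d²=26 ≤ ρ²=35; F_rep = 32·(1,-5)/26² = (0.0473,-0.2367)
o3: d²=493 > ρ²=35 → inactive
o4: d²=340 > ρ²=35 → inactive
F = F_att + ΣF_rep = (4.0473,4.7633)
Δp = p'−p = (0.4047,0.4763); α = Δx/Fx = (342/845) / (684/169) = 1/10
check: Δy/Fy = (161/338) / (805/169) = 1/10 ✓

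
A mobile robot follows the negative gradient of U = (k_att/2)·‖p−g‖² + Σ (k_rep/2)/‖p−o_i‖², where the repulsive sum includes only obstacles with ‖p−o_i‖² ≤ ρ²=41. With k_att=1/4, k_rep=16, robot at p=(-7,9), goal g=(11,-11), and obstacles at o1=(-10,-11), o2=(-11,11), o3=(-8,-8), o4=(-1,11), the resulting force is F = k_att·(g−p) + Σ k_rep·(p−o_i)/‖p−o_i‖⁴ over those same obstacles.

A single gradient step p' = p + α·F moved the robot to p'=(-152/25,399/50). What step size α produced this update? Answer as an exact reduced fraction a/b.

F_att = 1/4·(g−p) = 1/4·(18,-20) = (4.5000,-5.0000)
o1: d²=409 > ρ²=41 → inactive
o2: d²=20 ≤ ρ²=41; F_rep = 16·(4,-2)/20² = (0.1600,-0.0800)
o3: d²=290 > ρ²=41 → inactive
o4: d²=40 ≤ ρ²=41; F_rep = 16·(-6,-2)/40² = (-0.0600,-0.0200)
F = F_att + ΣF_rep = (4.6000,-5.1000)
Δp = p'−p = (0.9200,-1.0200); α = Δx/Fx = (23/25) / (23/5) = 1/5
check: Δy/Fy = (-51/50) / (-51/10) = 1/5 ✓

α = 1/5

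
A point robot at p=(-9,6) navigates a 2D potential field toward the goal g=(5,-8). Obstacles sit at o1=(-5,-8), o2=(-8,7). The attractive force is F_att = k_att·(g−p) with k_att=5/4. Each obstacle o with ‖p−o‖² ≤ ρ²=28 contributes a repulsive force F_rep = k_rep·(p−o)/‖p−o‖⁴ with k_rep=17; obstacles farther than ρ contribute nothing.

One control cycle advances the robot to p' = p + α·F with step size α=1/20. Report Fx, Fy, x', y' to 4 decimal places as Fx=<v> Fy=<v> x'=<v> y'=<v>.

Fx=13.2500 Fy=-21.7500 x'=-8.3375 y'=4.9125

F_att = 5/4·(g−p) = 5/4·(14,-14) = (17.5000,-17.5000)
o1: d²=212 > ρ²=28 → inactive
o2: d²=2 ≤ ρ²=28; F_rep = 17·(-1,-1)/2² = (-4.2500,-4.2500)
F = F_att + ΣF_rep = (13.2500,-21.7500)
p' = p + 1/20·F = (-8.3375,4.9125)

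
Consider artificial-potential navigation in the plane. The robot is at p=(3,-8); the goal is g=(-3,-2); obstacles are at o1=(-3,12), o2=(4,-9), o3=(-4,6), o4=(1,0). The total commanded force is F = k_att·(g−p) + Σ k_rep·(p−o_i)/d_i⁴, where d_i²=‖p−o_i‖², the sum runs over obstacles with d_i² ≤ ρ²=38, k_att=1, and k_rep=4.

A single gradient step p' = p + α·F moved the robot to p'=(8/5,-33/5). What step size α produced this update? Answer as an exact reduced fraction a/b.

F_att = 1·(g−p) = 1·(-6,6) = (-6.0000,6.0000)
o1: d²=436 > ρ²=38 → inactive
o2: d²=2 ≤ ρ²=38; F_rep = 4·(-1,1)/2² = (-1.0000,1.0000)
o3: d²=245 > ρ²=38 → inactive
o4: d²=68 > ρ²=38 → inactive
F = F_att + ΣF_rep = (-7.0000,7.0000)
Δp = p'−p = (-1.4000,1.4000); α = Δx/Fx = (-7/5) / (-7) = 1/5
check: Δy/Fy = (7/5) / (7) = 1/5 ✓

α = 1/5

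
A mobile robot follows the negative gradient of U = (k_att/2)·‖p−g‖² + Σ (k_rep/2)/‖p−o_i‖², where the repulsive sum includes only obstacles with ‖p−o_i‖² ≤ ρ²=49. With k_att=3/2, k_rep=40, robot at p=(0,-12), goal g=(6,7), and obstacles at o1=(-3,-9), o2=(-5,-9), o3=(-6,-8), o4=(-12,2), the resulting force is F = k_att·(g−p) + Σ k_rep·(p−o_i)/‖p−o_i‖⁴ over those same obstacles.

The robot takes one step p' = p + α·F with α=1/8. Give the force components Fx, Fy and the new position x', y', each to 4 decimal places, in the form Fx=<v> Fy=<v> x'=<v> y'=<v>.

F_att = 3/2·(g−p) = 3/2·(6,19) = (9.0000,28.5000)
o1: d²=18 ≤ ρ²=49; F_rep = 40·(3,-3)/18² = (0.3704,-0.3704)
o2: d²=34 ≤ ρ²=49; F_rep = 40·(5,-3)/34² = (0.1730,-0.1038)
o3: d²=52 > ρ²=49 → inactive
o4: d²=340 > ρ²=49 → inactive
F = F_att + ΣF_rep = (9.5434,28.0258)
p' = p + 1/8·F = (1.1929,-8.4968)

Fx=9.5434 Fy=28.0258 x'=1.1929 y'=-8.4968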